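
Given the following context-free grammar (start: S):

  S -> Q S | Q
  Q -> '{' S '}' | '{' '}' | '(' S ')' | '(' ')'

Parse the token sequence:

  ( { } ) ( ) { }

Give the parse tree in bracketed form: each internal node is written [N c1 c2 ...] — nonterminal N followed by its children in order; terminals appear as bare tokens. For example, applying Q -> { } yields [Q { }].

S
Q S
( S ) S
( Q ) S
( { } ) S
( { } ) Q S
( { } ) ( ) S
( { } ) ( ) Q
( { } ) ( ) { }

[S [Q ( [S [Q { }]] )] [S [Q ( )] [S [Q { }]]]]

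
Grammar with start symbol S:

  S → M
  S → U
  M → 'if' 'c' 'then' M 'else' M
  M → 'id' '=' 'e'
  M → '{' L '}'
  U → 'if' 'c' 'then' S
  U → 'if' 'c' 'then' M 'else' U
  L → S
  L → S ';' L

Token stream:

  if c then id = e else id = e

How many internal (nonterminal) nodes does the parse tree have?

[S [M if c then [M id = e] else [M id = e]]]

4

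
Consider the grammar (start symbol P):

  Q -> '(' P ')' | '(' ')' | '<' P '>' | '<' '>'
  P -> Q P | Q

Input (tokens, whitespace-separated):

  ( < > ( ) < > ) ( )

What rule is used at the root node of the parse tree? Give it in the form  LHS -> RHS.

P -> Q P

[P [Q ( [P [Q < >] [P [Q ( )] [P [Q < >]]]] )] [P [Q ( )]]]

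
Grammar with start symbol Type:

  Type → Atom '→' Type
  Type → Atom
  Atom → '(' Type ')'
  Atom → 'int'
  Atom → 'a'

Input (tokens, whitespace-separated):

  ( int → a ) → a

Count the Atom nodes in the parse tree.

4

[Type [Atom ( [Type [Atom int] → [Type [Atom a]]] )] → [Type [Atom a]]]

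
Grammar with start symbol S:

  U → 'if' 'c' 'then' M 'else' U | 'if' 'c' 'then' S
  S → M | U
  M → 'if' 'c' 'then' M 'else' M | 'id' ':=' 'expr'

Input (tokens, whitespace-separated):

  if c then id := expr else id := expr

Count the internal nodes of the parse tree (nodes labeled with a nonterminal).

4

[S [M if c then [M id := expr] else [M id := expr]]]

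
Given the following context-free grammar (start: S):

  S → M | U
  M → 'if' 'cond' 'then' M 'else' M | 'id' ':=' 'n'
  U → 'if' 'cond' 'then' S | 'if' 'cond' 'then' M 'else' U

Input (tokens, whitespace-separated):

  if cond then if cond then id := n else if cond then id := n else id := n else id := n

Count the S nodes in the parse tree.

[S [M if cond then [M if cond then [M id := n] else [M if cond then [M id := n] else [M id := n]]] else [M id := n]]]

1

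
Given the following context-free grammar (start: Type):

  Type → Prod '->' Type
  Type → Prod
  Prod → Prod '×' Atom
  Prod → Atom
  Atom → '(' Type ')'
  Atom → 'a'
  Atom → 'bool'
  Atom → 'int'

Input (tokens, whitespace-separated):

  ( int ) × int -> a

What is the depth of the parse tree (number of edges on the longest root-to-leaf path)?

7

[Type [Prod [Prod [Atom ( [Type [Prod [Atom int]]] )]] × [Atom int]] -> [Type [Prod [Atom a]]]]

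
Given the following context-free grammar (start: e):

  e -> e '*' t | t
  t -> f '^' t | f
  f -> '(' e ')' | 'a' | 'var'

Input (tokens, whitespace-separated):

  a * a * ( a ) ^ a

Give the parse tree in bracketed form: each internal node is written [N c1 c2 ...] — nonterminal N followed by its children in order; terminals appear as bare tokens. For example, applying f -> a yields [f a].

e
e * t
e * t * t
t * t * t
f * t * t
a * t * t
a * f * t
a * a * t
a * a * f ^ t
a * a * ( e ) ^ t
a * a * ( t ) ^ t
a * a * ( f ) ^ t
a * a * ( a ) ^ t
a * a * ( a ) ^ f
a * a * ( a ) ^ a

[e [e [e [t [f a]]] * [t [f a]]] * [t [f ( [e [t [f a]]] )] ^ [t [f a]]]]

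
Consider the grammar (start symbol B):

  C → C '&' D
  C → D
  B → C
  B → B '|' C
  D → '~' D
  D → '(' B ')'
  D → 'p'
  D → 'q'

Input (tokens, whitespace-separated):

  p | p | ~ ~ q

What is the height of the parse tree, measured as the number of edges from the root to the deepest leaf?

5

[B [B [B [C [D p]]] | [C [D p]]] | [C [D ~ [D ~ [D q]]]]]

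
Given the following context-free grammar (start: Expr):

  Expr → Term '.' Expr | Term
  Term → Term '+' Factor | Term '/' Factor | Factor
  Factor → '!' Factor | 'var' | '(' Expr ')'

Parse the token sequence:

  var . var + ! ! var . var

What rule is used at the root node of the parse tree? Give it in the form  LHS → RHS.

Expr → Term '.' Expr

[Expr [Term [Factor var]] . [Expr [Term [Term [Factor var]] + [Factor ! [Factor ! [Factor var]]]] . [Expr [Term [Factor var]]]]]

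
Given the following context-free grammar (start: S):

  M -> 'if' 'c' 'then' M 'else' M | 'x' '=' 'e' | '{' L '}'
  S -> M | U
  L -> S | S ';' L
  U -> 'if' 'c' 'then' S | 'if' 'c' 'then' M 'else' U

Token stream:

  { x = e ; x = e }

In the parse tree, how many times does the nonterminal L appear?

2

[S [M { [L [S [M x = e]] ; [L [S [M x = e]]]] }]]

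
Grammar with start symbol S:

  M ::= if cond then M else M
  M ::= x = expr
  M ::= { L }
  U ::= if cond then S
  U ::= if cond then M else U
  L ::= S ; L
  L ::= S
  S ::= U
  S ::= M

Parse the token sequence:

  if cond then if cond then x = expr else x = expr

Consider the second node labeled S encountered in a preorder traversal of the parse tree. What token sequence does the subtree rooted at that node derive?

if cond then x = expr else x = expr

[S [U if cond then [S [M if cond then [M x = expr] else [M x = expr]]]]]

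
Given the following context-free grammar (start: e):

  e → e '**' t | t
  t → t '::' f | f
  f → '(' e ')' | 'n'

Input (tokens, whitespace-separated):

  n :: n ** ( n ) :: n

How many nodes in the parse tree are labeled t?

[e [e [t [t [f n]] :: [f n]]] ** [t [t [f ( [e [t [f n]]] )]] :: [f n]]]

5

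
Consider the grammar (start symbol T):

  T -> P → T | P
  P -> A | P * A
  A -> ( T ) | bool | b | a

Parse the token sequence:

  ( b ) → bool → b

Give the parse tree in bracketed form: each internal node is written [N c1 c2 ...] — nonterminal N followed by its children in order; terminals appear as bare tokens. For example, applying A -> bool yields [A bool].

T
P → T
A → T
( T ) → T
( P ) → T
( A ) → T
( b ) → T
( b ) → P → T
( b ) → A → T
( b ) → bool → T
( b ) → bool → P
( b ) → bool → A
( b ) → bool → b

[T [P [A ( [T [P [A b]]] )]] → [T [P [A bool]] → [T [P [A b]]]]]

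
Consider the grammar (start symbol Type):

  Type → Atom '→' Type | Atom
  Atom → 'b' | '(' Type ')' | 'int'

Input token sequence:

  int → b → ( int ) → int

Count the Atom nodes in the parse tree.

5

[Type [Atom int] → [Type [Atom b] → [Type [Atom ( [Type [Atom int]] )] → [Type [Atom int]]]]]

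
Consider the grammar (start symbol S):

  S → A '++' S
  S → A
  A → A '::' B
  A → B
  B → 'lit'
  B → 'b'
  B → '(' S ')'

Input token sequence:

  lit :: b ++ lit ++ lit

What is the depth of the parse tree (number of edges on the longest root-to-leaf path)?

5

[S [A [A [B lit]] :: [B b]] ++ [S [A [B lit]] ++ [S [A [B lit]]]]]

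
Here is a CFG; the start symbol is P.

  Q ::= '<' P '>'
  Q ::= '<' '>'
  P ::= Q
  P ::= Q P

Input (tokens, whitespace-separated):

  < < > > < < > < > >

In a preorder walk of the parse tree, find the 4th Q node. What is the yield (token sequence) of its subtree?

[P [Q < [P [Q < >]] >] [P [Q < [P [Q < >] [P [Q < >]]] >]]]

< >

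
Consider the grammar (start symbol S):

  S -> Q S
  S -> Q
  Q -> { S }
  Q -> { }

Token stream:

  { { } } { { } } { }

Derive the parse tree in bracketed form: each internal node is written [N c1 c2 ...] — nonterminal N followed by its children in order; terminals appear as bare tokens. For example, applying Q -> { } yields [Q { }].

[S [Q { [S [Q { }]] }] [S [Q { [S [Q { }]] }] [S [Q { }]]]]

S
Q S
{ S } S
{ Q } S
{ { } } S
{ { } } Q S
{ { } } { S } S
{ { } } { Q } S
{ { } } { { } } S
{ { } } { { } } Q
{ { } } { { } } { }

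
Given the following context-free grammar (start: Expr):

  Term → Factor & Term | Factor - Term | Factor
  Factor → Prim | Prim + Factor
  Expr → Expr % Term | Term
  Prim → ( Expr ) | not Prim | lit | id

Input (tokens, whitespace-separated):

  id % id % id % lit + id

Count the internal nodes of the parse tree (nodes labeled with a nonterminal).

18

[Expr [Expr [Expr [Expr [Term [Factor [Prim id]]]] % [Term [Factor [Prim id]]]] % [Term [Factor [Prim id]]]] % [Term [Factor [Prim lit] + [Factor [Prim id]]]]]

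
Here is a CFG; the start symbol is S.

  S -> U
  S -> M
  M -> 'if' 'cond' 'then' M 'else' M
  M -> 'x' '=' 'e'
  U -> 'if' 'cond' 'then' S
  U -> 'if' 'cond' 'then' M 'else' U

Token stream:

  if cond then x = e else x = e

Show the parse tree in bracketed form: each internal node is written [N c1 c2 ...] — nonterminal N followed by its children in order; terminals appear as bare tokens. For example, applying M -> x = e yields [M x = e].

S
M
if cond then M else M
if cond then x = e else M
if cond then x = e else x = e

[S [M if cond then [M x = e] else [M x = e]]]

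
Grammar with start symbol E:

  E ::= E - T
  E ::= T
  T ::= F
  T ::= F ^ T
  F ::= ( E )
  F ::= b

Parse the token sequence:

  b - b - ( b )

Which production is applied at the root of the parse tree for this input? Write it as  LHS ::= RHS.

[E [E [E [T [F b]]] - [T [F b]]] - [T [F ( [E [T [F b]]] )]]]

E ::= E - T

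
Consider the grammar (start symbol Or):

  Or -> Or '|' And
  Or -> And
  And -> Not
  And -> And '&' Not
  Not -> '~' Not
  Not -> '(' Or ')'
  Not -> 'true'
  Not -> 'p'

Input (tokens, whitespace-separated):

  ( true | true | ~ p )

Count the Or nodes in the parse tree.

4

[Or [And [Not ( [Or [Or [Or [And [Not true]]] | [And [Not true]]] | [And [Not ~ [Not p]]]] )]]]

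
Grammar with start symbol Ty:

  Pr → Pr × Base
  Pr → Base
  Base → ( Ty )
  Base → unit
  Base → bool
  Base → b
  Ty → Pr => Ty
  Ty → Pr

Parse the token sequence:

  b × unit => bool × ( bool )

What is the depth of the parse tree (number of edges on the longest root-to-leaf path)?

7

[Ty [Pr [Pr [Base b]] × [Base unit]] => [Ty [Pr [Pr [Base bool]] × [Base ( [Ty [Pr [Base bool]]] )]]]]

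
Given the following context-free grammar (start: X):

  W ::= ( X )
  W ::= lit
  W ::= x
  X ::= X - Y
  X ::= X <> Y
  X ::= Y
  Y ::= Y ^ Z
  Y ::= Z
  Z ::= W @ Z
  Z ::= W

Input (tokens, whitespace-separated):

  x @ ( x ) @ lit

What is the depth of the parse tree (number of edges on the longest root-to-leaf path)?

9

[X [Y [Z [W x] @ [Z [W ( [X [Y [Z [W x]]]] )] @ [Z [W lit]]]]]]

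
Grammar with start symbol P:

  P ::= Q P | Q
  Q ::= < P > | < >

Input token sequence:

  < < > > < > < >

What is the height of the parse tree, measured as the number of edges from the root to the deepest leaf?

[P [Q < [P [Q < >]] >] [P [Q < >] [P [Q < >]]]]

4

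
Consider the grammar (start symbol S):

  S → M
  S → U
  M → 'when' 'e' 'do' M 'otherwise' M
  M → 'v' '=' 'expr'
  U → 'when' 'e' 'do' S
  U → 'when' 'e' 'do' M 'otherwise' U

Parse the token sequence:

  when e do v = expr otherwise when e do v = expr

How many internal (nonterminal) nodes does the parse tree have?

[S [U when e do [M v = expr] otherwise [U when e do [S [M v = expr]]]]]

6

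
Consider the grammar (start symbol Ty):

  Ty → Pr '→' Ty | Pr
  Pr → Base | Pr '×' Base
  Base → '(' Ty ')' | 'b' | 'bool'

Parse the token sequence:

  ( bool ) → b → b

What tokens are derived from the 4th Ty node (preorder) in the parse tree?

b

[Ty [Pr [Base ( [Ty [Pr [Base bool]]] )]] → [Ty [Pr [Base b]] → [Ty [Pr [Base b]]]]]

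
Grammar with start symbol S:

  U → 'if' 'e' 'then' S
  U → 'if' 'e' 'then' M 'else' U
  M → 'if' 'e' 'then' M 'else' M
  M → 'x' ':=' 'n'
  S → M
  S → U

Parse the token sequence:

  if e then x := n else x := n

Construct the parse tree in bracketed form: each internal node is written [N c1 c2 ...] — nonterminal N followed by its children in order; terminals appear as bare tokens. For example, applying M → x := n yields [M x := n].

[S [M if e then [M x := n] else [M x := n]]]

S
M
if e then M else M
if e then x := n else M
if e then x := n else x := n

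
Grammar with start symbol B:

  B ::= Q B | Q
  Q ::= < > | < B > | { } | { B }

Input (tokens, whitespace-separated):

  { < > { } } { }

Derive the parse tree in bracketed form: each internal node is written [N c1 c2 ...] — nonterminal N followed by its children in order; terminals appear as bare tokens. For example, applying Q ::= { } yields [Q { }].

B
Q B
{ B } B
{ Q B } B
{ < > B } B
{ < > Q } B
{ < > { } } B
{ < > { } } Q
{ < > { } } { }

[B [Q { [B [Q < >] [B [Q { }]]] }] [B [Q { }]]]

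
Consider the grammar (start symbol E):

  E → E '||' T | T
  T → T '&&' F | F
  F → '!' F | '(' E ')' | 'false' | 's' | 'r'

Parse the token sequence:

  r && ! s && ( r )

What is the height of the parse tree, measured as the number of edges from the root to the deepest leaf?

[E [T [T [T [F r]] && [F ! [F s]]] && [F ( [E [T [F r]]] )]]]

6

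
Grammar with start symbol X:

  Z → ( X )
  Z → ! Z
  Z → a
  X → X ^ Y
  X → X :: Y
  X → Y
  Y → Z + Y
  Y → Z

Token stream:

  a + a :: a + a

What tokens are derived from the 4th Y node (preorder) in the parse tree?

a

[X [X [Y [Z a] + [Y [Z a]]]] :: [Y [Z a] + [Y [Z a]]]]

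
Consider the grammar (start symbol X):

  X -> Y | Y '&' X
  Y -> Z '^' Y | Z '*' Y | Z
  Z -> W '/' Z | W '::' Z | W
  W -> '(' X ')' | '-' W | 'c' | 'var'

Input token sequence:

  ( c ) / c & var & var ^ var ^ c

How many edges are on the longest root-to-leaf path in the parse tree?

[X [Y [Z [W ( [X [Y [Z [W c]]]] )] / [Z [W c]]]] & [X [Y [Z [W var]]] & [X [Y [Z [W var]] ^ [Y [Z [W var]] ^ [Y [Z [W c]]]]]]]]

8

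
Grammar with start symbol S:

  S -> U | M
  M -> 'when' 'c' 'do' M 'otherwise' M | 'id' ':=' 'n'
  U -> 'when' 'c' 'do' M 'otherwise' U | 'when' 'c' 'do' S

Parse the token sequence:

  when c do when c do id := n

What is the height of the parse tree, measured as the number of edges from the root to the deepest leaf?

6

[S [U when c do [S [U when c do [S [M id := n]]]]]]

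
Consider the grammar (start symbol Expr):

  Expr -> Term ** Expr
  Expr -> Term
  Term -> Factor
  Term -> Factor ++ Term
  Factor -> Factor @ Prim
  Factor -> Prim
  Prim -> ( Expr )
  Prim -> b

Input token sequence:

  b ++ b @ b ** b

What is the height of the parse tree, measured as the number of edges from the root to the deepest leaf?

6

[Expr [Term [Factor [Prim b]] ++ [Term [Factor [Factor [Prim b]] @ [Prim b]]]] ** [Expr [Term [Factor [Prim b]]]]]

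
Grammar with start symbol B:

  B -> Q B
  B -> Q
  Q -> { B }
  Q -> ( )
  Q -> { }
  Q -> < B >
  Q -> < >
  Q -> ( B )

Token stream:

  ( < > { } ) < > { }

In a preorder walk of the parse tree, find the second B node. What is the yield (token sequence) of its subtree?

< > { }

[B [Q ( [B [Q < >] [B [Q { }]]] )] [B [Q < >] [B [Q { }]]]]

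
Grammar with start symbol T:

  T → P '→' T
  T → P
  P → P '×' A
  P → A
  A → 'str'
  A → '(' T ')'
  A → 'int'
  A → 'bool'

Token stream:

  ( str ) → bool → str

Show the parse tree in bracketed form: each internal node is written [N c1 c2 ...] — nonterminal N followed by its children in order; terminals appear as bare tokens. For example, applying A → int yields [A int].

[T [P [A ( [T [P [A str]]] )]] → [T [P [A bool]] → [T [P [A str]]]]]

T
P → T
A → T
( T ) → T
( P ) → T
( A ) → T
( str ) → T
( str ) → P → T
( str ) → A → T
( str ) → bool → T
( str ) → bool → P
( str ) → bool → A
( str ) → bool → str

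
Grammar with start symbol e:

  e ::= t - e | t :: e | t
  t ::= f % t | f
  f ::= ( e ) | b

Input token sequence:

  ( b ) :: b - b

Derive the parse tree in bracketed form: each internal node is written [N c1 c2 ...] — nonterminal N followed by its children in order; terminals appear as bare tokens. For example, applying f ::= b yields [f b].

e
t :: e
f :: e
( e ) :: e
( t ) :: e
( f ) :: e
( b ) :: e
( b ) :: t - e
( b ) :: f - e
( b ) :: b - e
( b ) :: b - t
( b ) :: b - f
( b ) :: b - b

[e [t [f ( [e [t [f b]]] )]] :: [e [t [f b]] - [e [t [f b]]]]]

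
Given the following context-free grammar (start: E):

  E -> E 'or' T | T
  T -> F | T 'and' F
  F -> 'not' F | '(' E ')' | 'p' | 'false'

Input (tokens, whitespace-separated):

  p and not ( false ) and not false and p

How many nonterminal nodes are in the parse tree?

14

[E [T [T [T [T [F p]] and [F not [F ( [E [T [F false]]] )]]] and [F not [F false]]] and [F p]]]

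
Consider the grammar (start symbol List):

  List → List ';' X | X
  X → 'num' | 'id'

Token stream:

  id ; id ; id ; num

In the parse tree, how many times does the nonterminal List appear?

[List [List [List [List [X id]] ; [X id]] ; [X id]] ; [X num]]

4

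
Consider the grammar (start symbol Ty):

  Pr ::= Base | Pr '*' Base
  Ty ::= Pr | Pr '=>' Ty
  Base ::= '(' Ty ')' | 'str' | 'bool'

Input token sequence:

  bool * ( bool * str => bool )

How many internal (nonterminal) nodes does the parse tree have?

13

[Ty [Pr [Pr [Base bool]] * [Base ( [Ty [Pr [Pr [Base bool]] * [Base str]] => [Ty [Pr [Base bool]]]] )]]]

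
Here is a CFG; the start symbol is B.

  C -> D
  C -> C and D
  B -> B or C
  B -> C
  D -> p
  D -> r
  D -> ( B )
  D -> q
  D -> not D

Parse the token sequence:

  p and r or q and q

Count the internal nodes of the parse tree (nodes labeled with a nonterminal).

[B [B [C [C [D p]] and [D r]]] or [C [C [D q]] and [D q]]]

10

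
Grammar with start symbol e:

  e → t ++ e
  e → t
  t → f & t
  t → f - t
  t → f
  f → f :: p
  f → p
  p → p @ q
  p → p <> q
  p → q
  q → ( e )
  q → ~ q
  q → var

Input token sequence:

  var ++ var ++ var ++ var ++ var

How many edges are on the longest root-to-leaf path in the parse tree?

[e [t [f [p [q var]]]] ++ [e [t [f [p [q var]]]] ++ [e [t [f [p [q var]]]] ++ [e [t [f [p [q var]]]] ++ [e [t [f [p [q var]]]]]]]]]

9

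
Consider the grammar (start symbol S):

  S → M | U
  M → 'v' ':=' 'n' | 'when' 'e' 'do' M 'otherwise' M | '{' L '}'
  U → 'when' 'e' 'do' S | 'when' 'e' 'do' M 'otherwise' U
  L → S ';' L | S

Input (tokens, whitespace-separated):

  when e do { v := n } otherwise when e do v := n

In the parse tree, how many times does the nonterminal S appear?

3

[S [U when e do [M { [L [S [M v := n]]] }] otherwise [U when e do [S [M v := n]]]]]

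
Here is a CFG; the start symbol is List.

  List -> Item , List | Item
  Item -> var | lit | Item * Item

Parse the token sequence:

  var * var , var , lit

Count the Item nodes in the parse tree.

[List [Item [Item var] * [Item var]] , [List [Item var] , [List [Item lit]]]]

5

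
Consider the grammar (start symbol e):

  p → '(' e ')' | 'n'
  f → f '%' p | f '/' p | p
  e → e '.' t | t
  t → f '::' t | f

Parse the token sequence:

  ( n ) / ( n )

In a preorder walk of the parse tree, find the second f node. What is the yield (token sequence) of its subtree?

[e [t [f [f [p ( [e [t [f [p n]]]] )]] / [p ( [e [t [f [p n]]]] )]]]]

( n )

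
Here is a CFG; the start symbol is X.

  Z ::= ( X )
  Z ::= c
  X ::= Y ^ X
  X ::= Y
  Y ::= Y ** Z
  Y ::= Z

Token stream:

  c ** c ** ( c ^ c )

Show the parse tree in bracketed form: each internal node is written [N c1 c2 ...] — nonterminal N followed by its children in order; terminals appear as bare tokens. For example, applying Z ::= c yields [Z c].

[X [Y [Y [Y [Z c]] ** [Z c]] ** [Z ( [X [Y [Z c]] ^ [X [Y [Z c]]]] )]]]

X
Y
Y ** Z
Y ** Z ** Z
Z ** Z ** Z
c ** Z ** Z
c ** c ** Z
c ** c ** ( X )
c ** c ** ( Y ^ X )
c ** c ** ( Z ^ X )
c ** c ** ( c ^ X )
c ** c ** ( c ^ Y )
c ** c ** ( c ^ Z )
c ** c ** ( c ^ c )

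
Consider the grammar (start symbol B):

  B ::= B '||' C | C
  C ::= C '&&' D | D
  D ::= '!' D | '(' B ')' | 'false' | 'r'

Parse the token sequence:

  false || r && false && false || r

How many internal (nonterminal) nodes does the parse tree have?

[B [B [B [C [D false]]] || [C [C [C [D r]] && [D false]] && [D false]]] || [C [D r]]]

13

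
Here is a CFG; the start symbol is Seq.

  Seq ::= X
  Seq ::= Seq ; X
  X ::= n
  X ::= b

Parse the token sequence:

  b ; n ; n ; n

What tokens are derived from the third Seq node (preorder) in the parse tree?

b ; n

[Seq [Seq [Seq [Seq [X b]] ; [X n]] ; [X n]] ; [X n]]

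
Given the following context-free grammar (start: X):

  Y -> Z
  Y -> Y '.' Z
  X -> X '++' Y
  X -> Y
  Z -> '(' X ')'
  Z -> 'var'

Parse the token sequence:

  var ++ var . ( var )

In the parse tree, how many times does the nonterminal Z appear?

4

[X [X [Y [Z var]]] ++ [Y [Y [Z var]] . [Z ( [X [Y [Z var]]] )]]]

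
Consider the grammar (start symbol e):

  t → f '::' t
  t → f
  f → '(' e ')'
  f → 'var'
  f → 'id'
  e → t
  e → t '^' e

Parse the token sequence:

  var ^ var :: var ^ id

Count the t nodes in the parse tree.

[e [t [f var]] ^ [e [t [f var] :: [t [f var]]] ^ [e [t [f id]]]]]

4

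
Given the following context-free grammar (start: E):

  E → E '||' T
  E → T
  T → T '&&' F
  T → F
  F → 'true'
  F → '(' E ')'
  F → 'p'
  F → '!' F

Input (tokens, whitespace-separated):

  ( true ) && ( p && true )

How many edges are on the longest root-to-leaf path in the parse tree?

7

[E [T [T [F ( [E [T [F true]]] )]] && [F ( [E [T [T [F p]] && [F true]]] )]]]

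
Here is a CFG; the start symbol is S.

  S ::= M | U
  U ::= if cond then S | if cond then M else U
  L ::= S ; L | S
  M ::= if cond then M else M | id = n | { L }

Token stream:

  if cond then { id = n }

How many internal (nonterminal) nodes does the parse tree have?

7

[S [U if cond then [S [M { [L [S [M id = n]]] }]]]]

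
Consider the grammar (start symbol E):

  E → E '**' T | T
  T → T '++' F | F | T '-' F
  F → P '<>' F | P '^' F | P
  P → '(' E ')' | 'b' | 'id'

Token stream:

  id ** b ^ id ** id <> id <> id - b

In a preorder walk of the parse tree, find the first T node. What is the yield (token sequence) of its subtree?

[E [E [E [T [F [P id]]]] ** [T [F [P b] ^ [F [P id]]]]] ** [T [T [F [P id] <> [F [P id] <> [F [P id]]]]] - [F [P b]]]]

id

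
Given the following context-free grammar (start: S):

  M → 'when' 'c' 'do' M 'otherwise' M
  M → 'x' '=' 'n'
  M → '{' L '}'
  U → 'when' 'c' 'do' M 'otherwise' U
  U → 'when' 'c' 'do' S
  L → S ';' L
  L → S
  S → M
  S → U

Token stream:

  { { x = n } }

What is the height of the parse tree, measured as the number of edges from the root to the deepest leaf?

8

[S [M { [L [S [M { [L [S [M x = n]]] }]]] }]]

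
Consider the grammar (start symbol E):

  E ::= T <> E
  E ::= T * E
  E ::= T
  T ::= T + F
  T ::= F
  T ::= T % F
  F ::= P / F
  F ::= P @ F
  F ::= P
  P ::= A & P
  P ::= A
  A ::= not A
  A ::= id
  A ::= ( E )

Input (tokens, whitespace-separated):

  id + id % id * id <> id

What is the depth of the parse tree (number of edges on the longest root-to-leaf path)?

[E [T [T [T [F [P [A id]]]] + [F [P [A id]]]] % [F [P [A id]]]] * [E [T [F [P [A id]]]] <> [E [T [F [P [A id]]]]]]]

7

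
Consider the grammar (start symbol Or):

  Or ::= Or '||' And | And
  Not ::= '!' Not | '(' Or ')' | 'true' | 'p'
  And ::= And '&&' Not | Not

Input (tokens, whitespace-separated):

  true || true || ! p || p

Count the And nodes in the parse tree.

[Or [Or [Or [Or [And [Not true]]] || [And [Not true]]] || [And [Not ! [Not p]]]] || [And [Not p]]]

4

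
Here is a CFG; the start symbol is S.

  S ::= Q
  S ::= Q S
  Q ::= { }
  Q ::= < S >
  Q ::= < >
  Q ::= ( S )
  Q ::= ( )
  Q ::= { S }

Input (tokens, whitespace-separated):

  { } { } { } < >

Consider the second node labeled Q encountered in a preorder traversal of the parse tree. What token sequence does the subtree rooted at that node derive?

[S [Q { }] [S [Q { }] [S [Q { }] [S [Q < >]]]]]

{ }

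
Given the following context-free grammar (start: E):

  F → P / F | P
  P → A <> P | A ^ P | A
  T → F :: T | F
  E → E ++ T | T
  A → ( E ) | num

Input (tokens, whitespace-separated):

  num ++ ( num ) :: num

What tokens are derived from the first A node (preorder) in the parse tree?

[E [E [T [F [P [A num]]]]] ++ [T [F [P [A ( [E [T [F [P [A num]]]]] )]]] :: [T [F [P [A num]]]]]]

num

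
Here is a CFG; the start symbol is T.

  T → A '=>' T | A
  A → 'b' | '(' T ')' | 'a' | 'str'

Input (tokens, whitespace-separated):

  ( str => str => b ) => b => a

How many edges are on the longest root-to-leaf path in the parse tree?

[T [A ( [T [A str] => [T [A str] => [T [A b]]]] )] => [T [A b] => [T [A a]]]]

6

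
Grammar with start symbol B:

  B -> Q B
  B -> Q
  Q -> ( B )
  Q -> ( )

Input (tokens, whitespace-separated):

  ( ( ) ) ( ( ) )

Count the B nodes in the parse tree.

[B [Q ( [B [Q ( )]] )] [B [Q ( [B [Q ( )]] )]]]

4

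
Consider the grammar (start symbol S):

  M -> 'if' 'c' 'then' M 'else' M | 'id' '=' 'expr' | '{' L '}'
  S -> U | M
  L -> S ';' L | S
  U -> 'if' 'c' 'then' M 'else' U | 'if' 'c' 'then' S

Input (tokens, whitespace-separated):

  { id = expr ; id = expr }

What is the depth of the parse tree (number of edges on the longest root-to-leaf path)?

6

[S [M { [L [S [M id = expr]] ; [L [S [M id = expr]]]] }]]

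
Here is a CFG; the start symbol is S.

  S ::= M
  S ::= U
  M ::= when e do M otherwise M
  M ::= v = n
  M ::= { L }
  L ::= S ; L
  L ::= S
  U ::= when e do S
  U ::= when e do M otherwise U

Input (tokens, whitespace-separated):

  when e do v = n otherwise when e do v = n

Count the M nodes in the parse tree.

[S [U when e do [M v = n] otherwise [U when e do [S [M v = n]]]]]

2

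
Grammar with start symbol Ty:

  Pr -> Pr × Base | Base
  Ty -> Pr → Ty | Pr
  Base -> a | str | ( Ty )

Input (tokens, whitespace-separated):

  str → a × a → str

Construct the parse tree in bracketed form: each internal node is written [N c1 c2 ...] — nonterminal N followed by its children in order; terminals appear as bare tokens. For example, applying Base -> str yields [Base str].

[Ty [Pr [Base str]] → [Ty [Pr [Pr [Base a]] × [Base a]] → [Ty [Pr [Base str]]]]]

Ty
Pr → Ty
Base → Ty
str → Ty
str → Pr → Ty
str → Pr × Base → Ty
str → Base × Base → Ty
str → a × Base → Ty
str → a × a → Ty
str → a × a → Pr
str → a × a → Base
str → a × a → str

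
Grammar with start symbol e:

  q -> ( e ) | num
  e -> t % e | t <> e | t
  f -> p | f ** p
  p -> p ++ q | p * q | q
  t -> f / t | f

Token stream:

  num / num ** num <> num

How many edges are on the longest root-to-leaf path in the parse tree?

[e [t [f [p [q num]]] / [t [f [f [p [q num]]] ** [p [q num]]]]] <> [e [t [f [p [q num]]]]]]

7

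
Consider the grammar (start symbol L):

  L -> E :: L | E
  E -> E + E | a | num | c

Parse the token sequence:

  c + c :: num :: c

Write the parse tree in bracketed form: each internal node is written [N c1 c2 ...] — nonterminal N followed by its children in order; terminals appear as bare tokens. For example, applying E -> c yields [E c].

L
E :: L
E + E :: L
c + E :: L
c + c :: L
c + c :: E :: L
c + c :: num :: L
c + c :: num :: E
c + c :: num :: c

[L [E [E c] + [E c]] :: [L [E num] :: [L [E c]]]]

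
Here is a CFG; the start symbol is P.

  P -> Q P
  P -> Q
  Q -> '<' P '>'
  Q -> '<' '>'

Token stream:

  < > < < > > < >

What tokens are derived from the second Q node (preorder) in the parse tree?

[P [Q < >] [P [Q < [P [Q < >]] >] [P [Q < >]]]]

< < > >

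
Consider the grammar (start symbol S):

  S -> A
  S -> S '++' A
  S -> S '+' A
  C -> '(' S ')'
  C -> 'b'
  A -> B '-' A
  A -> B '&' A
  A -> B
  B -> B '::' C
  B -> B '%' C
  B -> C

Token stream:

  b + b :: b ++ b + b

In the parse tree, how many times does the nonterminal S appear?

[S [S [S [S [A [B [C b]]]] + [A [B [B [C b]] :: [C b]]]] ++ [A [B [C b]]]] + [A [B [C b]]]]

4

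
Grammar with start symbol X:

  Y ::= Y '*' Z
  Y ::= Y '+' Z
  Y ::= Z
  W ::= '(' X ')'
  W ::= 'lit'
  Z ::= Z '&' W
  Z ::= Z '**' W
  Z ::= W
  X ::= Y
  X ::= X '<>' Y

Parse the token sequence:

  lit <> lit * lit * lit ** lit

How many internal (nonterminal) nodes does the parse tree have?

16

[X [X [Y [Z [W lit]]]] <> [Y [Y [Y [Z [W lit]]] * [Z [W lit]]] * [Z [Z [W lit]] ** [W lit]]]]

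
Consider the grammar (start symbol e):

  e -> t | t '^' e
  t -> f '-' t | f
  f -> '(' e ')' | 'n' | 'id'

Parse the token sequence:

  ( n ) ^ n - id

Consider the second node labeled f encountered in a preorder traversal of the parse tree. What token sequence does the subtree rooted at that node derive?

[e [t [f ( [e [t [f n]]] )]] ^ [e [t [f n] - [t [f id]]]]]

n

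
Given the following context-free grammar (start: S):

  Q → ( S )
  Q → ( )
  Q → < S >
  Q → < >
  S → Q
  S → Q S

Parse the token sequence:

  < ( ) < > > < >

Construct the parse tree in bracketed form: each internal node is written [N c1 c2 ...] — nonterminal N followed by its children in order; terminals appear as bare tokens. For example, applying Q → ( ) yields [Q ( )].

S
Q S
< S > S
< Q S > S
< ( ) S > S
< ( ) Q > S
< ( ) < > > S
< ( ) < > > Q
< ( ) < > > < >

[S [Q < [S [Q ( )] [S [Q < >]]] >] [S [Q < >]]]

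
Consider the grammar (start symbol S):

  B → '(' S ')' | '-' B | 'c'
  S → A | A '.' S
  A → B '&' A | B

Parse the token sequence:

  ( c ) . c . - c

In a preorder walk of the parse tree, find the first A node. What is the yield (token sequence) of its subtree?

[S [A [B ( [S [A [B c]]] )]] . [S [A [B c]] . [S [A [B - [B c]]]]]]

( c )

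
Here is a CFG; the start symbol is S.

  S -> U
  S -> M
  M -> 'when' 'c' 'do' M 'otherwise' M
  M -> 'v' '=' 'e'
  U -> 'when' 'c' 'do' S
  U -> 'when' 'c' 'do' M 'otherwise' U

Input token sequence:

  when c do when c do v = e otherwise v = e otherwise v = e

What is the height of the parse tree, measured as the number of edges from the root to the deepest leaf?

4

[S [M when c do [M when c do [M v = e] otherwise [M v = e]] otherwise [M v = e]]]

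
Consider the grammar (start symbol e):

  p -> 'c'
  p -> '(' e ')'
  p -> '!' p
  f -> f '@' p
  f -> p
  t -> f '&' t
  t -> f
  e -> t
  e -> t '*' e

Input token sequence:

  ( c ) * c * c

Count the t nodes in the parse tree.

4

[e [t [f [p ( [e [t [f [p c]]]] )]]] * [e [t [f [p c]]] * [e [t [f [p c]]]]]]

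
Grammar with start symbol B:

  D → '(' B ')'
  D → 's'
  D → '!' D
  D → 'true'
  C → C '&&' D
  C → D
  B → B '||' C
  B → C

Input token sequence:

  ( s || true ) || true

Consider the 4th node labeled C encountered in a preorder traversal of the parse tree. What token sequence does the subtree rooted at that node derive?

true

[B [B [C [D ( [B [B [C [D s]]] || [C [D true]]] )]]] || [C [D true]]]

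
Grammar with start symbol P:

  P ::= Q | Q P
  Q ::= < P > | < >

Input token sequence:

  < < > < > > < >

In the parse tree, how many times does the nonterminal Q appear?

4

[P [Q < [P [Q < >] [P [Q < >]]] >] [P [Q < >]]]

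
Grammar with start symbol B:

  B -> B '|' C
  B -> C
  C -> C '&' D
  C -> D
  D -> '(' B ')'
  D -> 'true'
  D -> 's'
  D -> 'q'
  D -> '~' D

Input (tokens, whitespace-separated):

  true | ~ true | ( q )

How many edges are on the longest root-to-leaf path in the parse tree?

6

[B [B [B [C [D true]]] | [C [D ~ [D true]]]] | [C [D ( [B [C [D q]]] )]]]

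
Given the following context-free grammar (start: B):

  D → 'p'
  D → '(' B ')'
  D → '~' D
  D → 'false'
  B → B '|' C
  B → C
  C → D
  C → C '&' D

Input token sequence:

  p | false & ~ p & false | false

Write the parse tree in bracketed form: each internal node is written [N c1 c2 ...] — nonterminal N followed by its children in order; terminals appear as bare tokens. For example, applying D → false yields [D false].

B
B | C
B | C | C
C | C | C
D | C | C
p | C | C
p | C & D | C
p | C & D & D | C
p | D & D & D | C
p | false & D & D | C
p | false & ~ D & D | C
p | false & ~ p & D | C
p | false & ~ p & false | C
p | false & ~ p & false | D
p | false & ~ p & false | false

[B [B [B [C [D p]]] | [C [C [C [D false]] & [D ~ [D p]]] & [D false]]] | [C [D false]]]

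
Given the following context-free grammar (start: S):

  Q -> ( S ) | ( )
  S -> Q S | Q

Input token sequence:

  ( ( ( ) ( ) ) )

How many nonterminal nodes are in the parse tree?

8

[S [Q ( [S [Q ( [S [Q ( )] [S [Q ( )]]] )]] )]]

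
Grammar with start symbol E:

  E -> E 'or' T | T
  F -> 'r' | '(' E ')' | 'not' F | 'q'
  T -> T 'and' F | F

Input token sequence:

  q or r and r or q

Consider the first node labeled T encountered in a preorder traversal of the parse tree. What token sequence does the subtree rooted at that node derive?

[E [E [E [T [F q]]] or [T [T [F r]] and [F r]]] or [T [F q]]]

q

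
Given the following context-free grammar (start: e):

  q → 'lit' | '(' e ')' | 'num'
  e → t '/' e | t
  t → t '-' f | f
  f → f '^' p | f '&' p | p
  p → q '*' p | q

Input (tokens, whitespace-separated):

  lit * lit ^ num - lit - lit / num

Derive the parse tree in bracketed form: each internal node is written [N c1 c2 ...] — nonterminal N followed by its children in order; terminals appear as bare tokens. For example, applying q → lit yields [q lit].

e
t / e
t - f / e
t - f - f / e
f - f - f / e
f ^ p - f - f / e
p ^ p - f - f / e
q * p ^ p - f - f / e
lit * p ^ p - f - f / e
lit * q ^ p - f - f / e
lit * lit ^ p - f - f / e
lit * lit ^ q - f - f / e
lit * lit ^ num - f - f / e
lit * lit ^ num - p - f / e
lit * lit ^ num - q - f / e
lit * lit ^ num - lit - f / e
lit * lit ^ num - lit - p / e
lit * lit ^ num - lit - q / e
lit * lit ^ num - lit - lit / e
lit * lit ^ num - lit - lit / t
lit * lit ^ num - lit - lit / f
lit * lit ^ num - lit - lit / p
lit * lit ^ num - lit - lit / q
lit * lit ^ num - lit - lit / num

[e [t [t [t [f [f [p [q lit] * [p [q lit]]]] ^ [p [q num]]]] - [f [p [q lit]]]] - [f [p [q lit]]]] / [e [t [f [p [q num]]]]]]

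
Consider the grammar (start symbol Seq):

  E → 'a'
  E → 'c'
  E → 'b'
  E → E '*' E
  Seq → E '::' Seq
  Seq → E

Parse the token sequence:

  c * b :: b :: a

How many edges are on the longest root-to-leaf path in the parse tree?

4

[Seq [E [E c] * [E b]] :: [Seq [E b] :: [Seq [E a]]]]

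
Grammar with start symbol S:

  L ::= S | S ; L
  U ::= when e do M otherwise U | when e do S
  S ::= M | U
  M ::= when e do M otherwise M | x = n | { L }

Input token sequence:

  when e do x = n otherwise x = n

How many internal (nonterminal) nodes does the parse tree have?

4

[S [M when e do [M x = n] otherwise [M x = n]]]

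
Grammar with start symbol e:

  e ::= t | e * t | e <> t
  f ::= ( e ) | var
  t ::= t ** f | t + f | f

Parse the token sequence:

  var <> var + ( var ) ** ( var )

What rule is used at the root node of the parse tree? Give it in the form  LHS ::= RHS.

e ::= e <> t

[e [e [t [f var]]] <> [t [t [t [f var]] + [f ( [e [t [f var]]] )]] ** [f ( [e [t [f var]]] )]]]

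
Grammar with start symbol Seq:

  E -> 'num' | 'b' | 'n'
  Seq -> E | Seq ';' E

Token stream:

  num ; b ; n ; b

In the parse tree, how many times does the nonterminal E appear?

4

[Seq [Seq [Seq [Seq [E num]] ; [E b]] ; [E n]] ; [E b]]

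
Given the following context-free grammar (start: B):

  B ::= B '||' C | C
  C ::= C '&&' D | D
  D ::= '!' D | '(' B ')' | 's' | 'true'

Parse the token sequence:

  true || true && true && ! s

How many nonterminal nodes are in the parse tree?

[B [B [C [D true]]] || [C [C [C [D true]] && [D true]] && [D ! [D s]]]]

11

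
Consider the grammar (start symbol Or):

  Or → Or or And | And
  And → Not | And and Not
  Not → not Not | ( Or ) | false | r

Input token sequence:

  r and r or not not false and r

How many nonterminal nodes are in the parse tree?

12

[Or [Or [And [And [Not r]] and [Not r]]] or [And [And [Not not [Not not [Not false]]]] and [Not r]]]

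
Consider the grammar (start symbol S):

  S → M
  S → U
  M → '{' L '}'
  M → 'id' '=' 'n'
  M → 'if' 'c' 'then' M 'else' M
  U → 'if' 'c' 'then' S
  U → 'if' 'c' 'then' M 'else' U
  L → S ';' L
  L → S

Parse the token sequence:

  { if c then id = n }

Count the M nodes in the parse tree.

2

[S [M { [L [S [U if c then [S [M id = n]]]]] }]]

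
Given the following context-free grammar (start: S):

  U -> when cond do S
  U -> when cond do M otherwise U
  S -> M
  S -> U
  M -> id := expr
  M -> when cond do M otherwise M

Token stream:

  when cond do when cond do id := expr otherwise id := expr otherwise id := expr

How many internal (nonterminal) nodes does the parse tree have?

[S [M when cond do [M when cond do [M id := expr] otherwise [M id := expr]] otherwise [M id := expr]]]

6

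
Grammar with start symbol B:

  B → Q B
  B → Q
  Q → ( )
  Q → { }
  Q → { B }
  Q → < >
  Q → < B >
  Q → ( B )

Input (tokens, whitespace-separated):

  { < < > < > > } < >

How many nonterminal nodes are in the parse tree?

10

[B [Q { [B [Q < [B [Q < >] [B [Q < >]]] >]] }] [B [Q < >]]]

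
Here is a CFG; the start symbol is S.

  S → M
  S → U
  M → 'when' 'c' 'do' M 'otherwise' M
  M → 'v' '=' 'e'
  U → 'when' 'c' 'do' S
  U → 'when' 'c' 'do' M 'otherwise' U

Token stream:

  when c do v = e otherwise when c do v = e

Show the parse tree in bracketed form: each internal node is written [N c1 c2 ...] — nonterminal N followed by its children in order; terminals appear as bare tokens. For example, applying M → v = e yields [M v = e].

[S [U when c do [M v = e] otherwise [U when c do [S [M v = e]]]]]

S
U
when c do M otherwise U
when c do v = e otherwise U
when c do v = e otherwise when c do S
when c do v = e otherwise when c do M
when c do v = e otherwise when c do v = e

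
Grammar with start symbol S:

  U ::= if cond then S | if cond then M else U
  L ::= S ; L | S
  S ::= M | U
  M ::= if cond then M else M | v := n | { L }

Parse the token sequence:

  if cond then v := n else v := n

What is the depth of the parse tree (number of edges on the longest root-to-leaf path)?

3

[S [M if cond then [M v := n] else [M v := n]]]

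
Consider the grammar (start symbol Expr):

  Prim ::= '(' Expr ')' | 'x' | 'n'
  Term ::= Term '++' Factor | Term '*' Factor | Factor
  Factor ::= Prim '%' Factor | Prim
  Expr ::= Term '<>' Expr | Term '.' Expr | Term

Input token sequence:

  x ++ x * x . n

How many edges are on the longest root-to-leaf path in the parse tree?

6

[Expr [Term [Term [Term [Factor [Prim x]]] ++ [Factor [Prim x]]] * [Factor [Prim x]]] . [Expr [Term [Factor [Prim n]]]]]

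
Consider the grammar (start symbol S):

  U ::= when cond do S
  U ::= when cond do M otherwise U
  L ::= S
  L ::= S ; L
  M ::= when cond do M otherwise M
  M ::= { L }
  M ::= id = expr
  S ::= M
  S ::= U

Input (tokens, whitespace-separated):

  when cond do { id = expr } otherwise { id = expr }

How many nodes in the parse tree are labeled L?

2

[S [M when cond do [M { [L [S [M id = expr]]] }] otherwise [M { [L [S [M id = expr]]] }]]]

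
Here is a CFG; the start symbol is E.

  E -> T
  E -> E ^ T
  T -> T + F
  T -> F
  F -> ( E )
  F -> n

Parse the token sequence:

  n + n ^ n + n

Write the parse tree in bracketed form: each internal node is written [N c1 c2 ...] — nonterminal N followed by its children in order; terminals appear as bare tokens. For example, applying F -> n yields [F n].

[E [E [T [T [F n]] + [F n]]] ^ [T [T [F n]] + [F n]]]

E
E ^ T
T ^ T
T + F ^ T
F + F ^ T
n + F ^ T
n + n ^ T
n + n ^ T + F
n + n ^ F + F
n + n ^ n + F
n + n ^ n + n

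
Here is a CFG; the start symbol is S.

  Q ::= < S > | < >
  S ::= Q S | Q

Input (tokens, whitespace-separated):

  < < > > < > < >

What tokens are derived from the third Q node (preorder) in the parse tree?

[S [Q < [S [Q < >]] >] [S [Q < >] [S [Q < >]]]]

< >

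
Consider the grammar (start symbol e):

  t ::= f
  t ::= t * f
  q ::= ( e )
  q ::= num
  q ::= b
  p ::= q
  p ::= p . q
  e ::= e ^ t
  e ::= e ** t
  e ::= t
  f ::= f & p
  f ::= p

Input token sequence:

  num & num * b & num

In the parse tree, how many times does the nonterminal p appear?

4

[e [t [t [f [f [p [q num]]] & [p [q num]]]] * [f [f [p [q b]]] & [p [q num]]]]]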